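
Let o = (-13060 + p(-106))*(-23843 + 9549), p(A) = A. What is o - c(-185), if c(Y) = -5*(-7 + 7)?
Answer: 188194804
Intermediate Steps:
c(Y) = 0 (c(Y) = -5*0 = 0)
o = 188194804 (o = (-13060 - 106)*(-23843 + 9549) = -13166*(-14294) = 188194804)
o - c(-185) = 188194804 - 1*0 = 188194804 + 0 = 188194804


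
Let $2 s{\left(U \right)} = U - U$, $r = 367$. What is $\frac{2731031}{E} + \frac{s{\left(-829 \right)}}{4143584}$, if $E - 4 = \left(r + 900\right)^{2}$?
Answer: $\frac{2731031}{1605293} \approx 1.7013$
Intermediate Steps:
$E = 1605293$ ($E = 4 + \left(367 + 900\right)^{2} = 4 + 1267^{2} = 4 + 1605289 = 1605293$)
$s{\left(U \right)} = 0$ ($s{\left(U \right)} = \frac{U - U}{2} = \frac{1}{2} \cdot 0 = 0$)
$\frac{2731031}{E} + \frac{s{\left(-829 \right)}}{4143584} = \frac{2731031}{1605293} + \frac{0}{4143584} = 2731031 \cdot \frac{1}{1605293} + 0 \cdot \frac{1}{4143584} = \frac{2731031}{1605293} + 0 = \frac{2731031}{1605293}$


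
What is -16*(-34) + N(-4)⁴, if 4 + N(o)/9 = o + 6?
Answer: 105520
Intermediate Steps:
N(o) = 18 + 9*o (N(o) = -36 + 9*(o + 6) = -36 + 9*(6 + o) = -36 + (54 + 9*o) = 18 + 9*o)
-16*(-34) + N(-4)⁴ = -16*(-34) + (18 + 9*(-4))⁴ = 544 + (18 - 36)⁴ = 544 + (-18)⁴ = 544 + 104976 = 105520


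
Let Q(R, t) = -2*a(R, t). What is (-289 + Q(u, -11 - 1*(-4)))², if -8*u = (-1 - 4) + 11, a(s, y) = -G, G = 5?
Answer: 77841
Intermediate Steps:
a(s, y) = -5 (a(s, y) = -1*5 = -5)
u = -¾ (u = -((-1 - 4) + 11)/8 = -(-5 + 11)/8 = -⅛*6 = -¾ ≈ -0.75000)
Q(R, t) = 10 (Q(R, t) = -2*(-5) = 10)
(-289 + Q(u, -11 - 1*(-4)))² = (-289 + 10)² = (-279)² = 77841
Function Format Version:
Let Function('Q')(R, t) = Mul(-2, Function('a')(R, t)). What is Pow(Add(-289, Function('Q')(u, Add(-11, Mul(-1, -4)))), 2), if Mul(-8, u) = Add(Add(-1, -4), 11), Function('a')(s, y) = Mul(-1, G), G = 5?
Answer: 77841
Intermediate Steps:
Function('a')(s, y) = -5 (Function('a')(s, y) = Mul(-1, 5) = -5)
u = Rational(-3, 4) (u = Mul(Rational(-1, 8), Add(Add(-1, -4), 11)) = Mul(Rational(-1, 8), Add(-5, 11)) = Mul(Rational(-1, 8), 6) = Rational(-3, 4) ≈ -0.75000)
Function('Q')(R, t) = 10 (Function('Q')(R, t) = Mul(-2, -5) = 10)
Pow(Add(-289, Function('Q')(u, Add(-11, Mul(-1, -4)))), 2) = Pow(Add(-289, 10), 2) = Pow(-279, 2) = 77841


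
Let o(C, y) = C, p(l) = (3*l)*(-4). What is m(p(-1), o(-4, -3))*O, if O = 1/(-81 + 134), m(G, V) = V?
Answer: -4/53 ≈ -0.075472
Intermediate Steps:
p(l) = -12*l
O = 1/53 ≈ 0.018868
m(p(-1), o(-4, -3))*O = -4*1/53 = -4/53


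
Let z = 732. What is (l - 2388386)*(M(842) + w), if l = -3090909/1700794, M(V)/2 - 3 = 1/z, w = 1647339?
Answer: -2449188494279969109503/622490604 ≈ -3.9345e+12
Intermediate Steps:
M(V) = 2197/366 (M(V) = 6 + 2/732 = 6 + 2*(1/732) = 6 + 1/366 = 2197/366)
l = -3090909/1700794 (l = -3090909*1/1700794 = -3090909/1700794 ≈ -1.8173)
(l - 2388386)*(M(842) + w) = (-3090909/1700794 - 2388386)*(2197/366 + 1647339) = -4062155669393/1700794*602928271/366 = -2449188494279969109503/622490604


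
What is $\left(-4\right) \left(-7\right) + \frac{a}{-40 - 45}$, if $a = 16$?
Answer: $\frac{2364}{85} \approx 27.812$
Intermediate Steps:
$\left(-4\right) \left(-7\right) + \frac{a}{-40 - 45} = \left(-4\right) \left(-7\right) + \frac{1}{-40 - 45} \cdot 16 = 28 + \frac{1}{-85} \cdot 16 = 28 - \frac{16}{85} = \frac{2364}{85}$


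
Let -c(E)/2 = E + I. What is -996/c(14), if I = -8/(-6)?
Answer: 747/23 ≈ 32.478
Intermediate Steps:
I = 4/3 (I = -8*(-1/6) = 4/3 ≈ 1.3333)
c(E) = -8/3 - 2*E (c(E) = -2*(E + 4/3) = -2*(4/3 + E) = -8/3 - 2*E)
-996/c(14) = -996/(-8/3 - 2*14) = -996/(-8/3 - 28) = -996/(-92/3) = -996*(-3/92) = 747/23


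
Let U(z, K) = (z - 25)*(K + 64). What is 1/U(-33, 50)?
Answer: -1/6612 ≈ -0.00015124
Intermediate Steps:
U(z, K) = (-25 + z)*(64 + K)
1/U(-33, 50) = 1/(-1600 - 25*50 + 64*(-33) + 50*(-33)) = 1/(-1600 - 1250 - 2112 - 1650) = 1/(-6612) = -1/6612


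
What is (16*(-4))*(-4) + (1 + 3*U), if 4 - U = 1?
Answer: 266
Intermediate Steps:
U = 3 (U = 4 - 1*1 = 4 - 1 = 3)
(16*(-4))*(-4) + (1 + 3*U) = (16*(-4))*(-4) + (1 + 3*3) = -64*(-4) + (1 + 9) = 256 + 10 = 266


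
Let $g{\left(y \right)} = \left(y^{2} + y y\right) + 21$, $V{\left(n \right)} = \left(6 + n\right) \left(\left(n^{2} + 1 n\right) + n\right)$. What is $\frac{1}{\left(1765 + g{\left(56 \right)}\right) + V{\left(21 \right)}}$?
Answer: $\frac{1}{21099} \approx 4.7396 \cdot 10^{-5}$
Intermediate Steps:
$V{\left(n \right)} = \left(6 + n\right) \left(n^{2} + 2 n\right)$ ($V{\left(n \right)} = \left(6 + n\right) \left(\left(n^{2} + n\right) + n\right) = \left(6 + n\right) \left(\left(n + n^{2}\right) + n\right) = \left(6 + n\right) \left(n^{2} + 2 n\right)$)
$g{\left(y \right)} = 21 + 2 y^{2}$ ($g{\left(y \right)} = \left(y^{2} + y^{2}\right) + 21 = 2 y^{2} + 21 = 21 + 2 y^{2}$)
$\frac{1}{\left(1765 + g{\left(56 \right)}\right) + V{\left(21 \right)}} = \frac{1}{\left(1765 + \left(21 + 2 \cdot 56^{2}\right)\right) + 21 \left(12 + 21^{2} + 8 \cdot 21\right)} = \frac{1}{\left(1765 + \left(21 + 2 \cdot 3136\right)\right) + 21 \left(12 + 441 + 168\right)} = \frac{1}{\left(1765 + \left(21 + 6272\right)\right) + 21 \cdot 621} = \frac{1}{\left(1765 + 6293\right) + 13041} = \frac{1}{8058 + 13041} = \frac{1}{21099}$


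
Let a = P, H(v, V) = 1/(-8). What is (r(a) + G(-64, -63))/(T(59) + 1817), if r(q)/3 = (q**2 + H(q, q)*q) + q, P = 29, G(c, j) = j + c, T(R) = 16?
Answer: 19777/14664 ≈ 1.3487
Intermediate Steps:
G(c, j) = c + j
H(v, V) = -1/8
a = 29
r(q) = 3*q**2 + 21*q/8 (r(q) = 3*((q**2 - q/8) + q) = 3*(q**2 + 7*q/8) = 3*q**2 + 21*q/8)
(r(a) + G(-64, -63))/(T(59) + 1817) = ((3/8)*29*(7 + 8*29) + (-64 - 63))/(16 + 1817) = ((3/8)*29*(7 + 232) - 127)/1833 = ((3/8)*29*239 - 127)*(1/1833) = (20793/8 - 127)*(1/1833) = (19777/8)*(1/1833) = 19777/14664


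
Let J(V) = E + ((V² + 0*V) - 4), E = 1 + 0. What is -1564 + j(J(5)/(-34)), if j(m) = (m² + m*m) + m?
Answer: -451941/289 ≈ -1563.8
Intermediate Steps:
E = 1
J(V) = -3 + V² (J(V) = 1 + ((V² + 0*V) - 4) = 1 + ((V² + 0) - 4) = 1 + (V² - 4) = 1 + (-4 + V²) = -3 + V²)
j(m) = m + 2*m² (j(m) = (m² + m²) + m = 2*m² + m = m + 2*m²)
-1564 + j(J(5)/(-34)) = -1564 + ((-3 + 5²)/(-34))*(1 + 2*((-3 + 5²)/(-34))) = -1564 + ((-3 + 25)*(-1/34))*(1 + 2*((-3 + 25)*(-1/34))) = -1564 + (22*(-1/34))*(1 + 2*(22*(-1/34))) = -1564 - 11*(1 + 2*(-11/17))/17 = -1564 - 11*(1 - 22/17)/17 = -1564 - 11/17*(-5/17) = -1564 + 55/289 = -451941/289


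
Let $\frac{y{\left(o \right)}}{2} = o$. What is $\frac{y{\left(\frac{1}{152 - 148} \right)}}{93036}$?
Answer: $\frac{1}{186072} \approx 5.3743 \cdot 10^{-6}$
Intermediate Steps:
$y{\left(o \right)} = 2 o$
$\frac{y{\left(\frac{1}{152 - 148} \right)}}{93036} = \frac{2 \frac{1}{152 - 148}}{93036} = \frac{2}{4} \cdot \frac{1}{93036} = 2 \cdot \frac{1}{4} \cdot \frac{1}{93036} = \frac{1}{2} \cdot \frac{1}{93036} = \frac{1}{186072}$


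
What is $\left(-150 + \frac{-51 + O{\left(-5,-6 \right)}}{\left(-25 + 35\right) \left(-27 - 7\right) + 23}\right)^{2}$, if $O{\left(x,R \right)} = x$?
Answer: $\frac{2255680036}{100489} \approx 22447.0$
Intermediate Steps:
$\left(-150 + \frac{-51 + O{\left(-5,-6 \right)}}{\left(-25 + 35\right) \left(-27 - 7\right) + 23}\right)^{2} = \left(-150 + \frac{-51 - 5}{\left(-25 + 35\right) \left(-27 - 7\right) + 23}\right)^{2} = \left(-150 - \frac{56}{10 \left(-34\right) + 23}\right)^{2} = \left(-150 - \frac{56}{-340 + 23}\right)^{2} = \left(-150 - \frac{56}{-317}\right)^{2} = \left(-150 - - \frac{56}{317}\right)^{2} = \left(-150 + \frac{56}{317}\right)^{2} = \left(- \frac{47494}{317}\right)^{2} = \frac{2255680036}{100489}$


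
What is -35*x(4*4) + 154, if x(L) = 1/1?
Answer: 119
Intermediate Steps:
x(L) = 1
-35*x(4*4) + 154 = -35*1 + 154 = -35 + 154 = 119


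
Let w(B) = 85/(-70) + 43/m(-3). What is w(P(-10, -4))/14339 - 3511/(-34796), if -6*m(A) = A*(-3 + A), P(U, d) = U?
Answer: 1045867915/10477736724 ≈ 0.099818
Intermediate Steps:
m(A) = -A*(-3 + A)/6
w(B) = -653/42 (w(B) = 85/(-70) + 43/(((⅙)*(-3)*(3 - 1*(-3)))) = 85*(-1/70) + 43/(((⅙)*(-3)*(3 + 3))) = -17/14 + 43/(((⅙)*(-3)*6)) = -17/14 + 43/(-3) = -17/14 + 43*(-⅓) = -17/14 - 43/3 = -653/42)
w(P(-10, -4))/14339 - 3511/(-34796) = -653/42/14339 - 3511/(-34796) = -653/42*1/14339 - 3511*(-1/34796) = -653/602238 + 3511/34796 = 1045867915/10477736724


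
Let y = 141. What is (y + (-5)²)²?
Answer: 27556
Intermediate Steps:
(y + (-5)²)² = (141 + (-5)²)² = (141 + 25)² = 166² = 27556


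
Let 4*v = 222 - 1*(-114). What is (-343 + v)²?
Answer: 67081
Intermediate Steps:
v = 84 (v = (222 - 1*(-114))/4 = (222 + 114)/4 = (¼)*336 = 84)
(-343 + v)² = (-343 + 84)² = (-259)² = 67081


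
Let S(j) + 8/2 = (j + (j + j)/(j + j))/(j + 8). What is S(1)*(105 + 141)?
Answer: -2788/3 ≈ -929.33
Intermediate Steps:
S(j) = -4 + (1 + j)/(8 + j) (S(j) = -4 + (j + (j + j)/(j + j))/(j + 8) = -4 + (j + (2*j)/((2*j)))/(8 + j) = -4 + (j + (2*j)*(1/(2*j)))/(8 + j) = -4 + (j + 1)/(8 + j) = -4 + (1 + j)/(8 + j))
S(1)*(105 + 141) = ((-31 - 3*1)/(8 + 1))*(105 + 141) = ((-31 - 3)/9)*246 = ((⅑)*(-34))*246 = -34/9*246 = -2788/3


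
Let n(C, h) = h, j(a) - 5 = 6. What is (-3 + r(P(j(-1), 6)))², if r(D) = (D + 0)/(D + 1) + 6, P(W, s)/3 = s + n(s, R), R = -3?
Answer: 1521/100 ≈ 15.210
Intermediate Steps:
j(a) = 11 (j(a) = 5 + 6 = 11)
P(W, s) = -9 + 3*s (P(W, s) = 3*(s - 3) = 3*(-3 + s) = -9 + 3*s)
r(D) = 6 + D/(1 + D) (r(D) = D/(1 + D) + 6 = 6 + D/(1 + D))
(-3 + r(P(j(-1), 6)))² = (-3 + (6 + 7*(-9 + 3*6))/(1 + (-9 + 3*6)))² = (-3 + (6 + 7*(-9 + 18))/(1 + (-9 + 18)))² = (-3 + (6 + 7*9)/(1 + 9))² = (-3 + (6 + 63)/10)² = (-3 + (⅒)*69)² = (-3 + 69/10)² = (39/10)² = 1521/100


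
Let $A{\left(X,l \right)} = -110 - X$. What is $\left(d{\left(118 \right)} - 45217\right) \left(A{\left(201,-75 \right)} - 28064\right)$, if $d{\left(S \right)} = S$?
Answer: $1279684125$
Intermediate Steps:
$\left(d{\left(118 \right)} - 45217\right) \left(A{\left(201,-75 \right)} - 28064\right) = \left(118 - 45217\right) \left(\left(-110 - 201\right) - 28064\right) = - 45099 \left(\left(-110 - 201\right) - 28064\right) = - 45099 \left(-311 - 28064\right) = \left(-45099\right) \left(-28375\right) = 1279684125$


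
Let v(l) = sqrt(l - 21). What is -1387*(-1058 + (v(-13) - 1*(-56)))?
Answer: 1389774 - 1387*I*sqrt(34) ≈ 1.3898e+6 - 8087.5*I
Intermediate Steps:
v(l) = sqrt(-21 + l)
-1387*(-1058 + (v(-13) - 1*(-56))) = -1387*(-1058 + (sqrt(-21 - 13) - 1*(-56))) = -1387*(-1058 + (sqrt(-34) + 56)) = -1387*(-1058 + (I*sqrt(34) + 56)) = -1387*(-1058 + (56 + I*sqrt(34))) = -1387*(-1002 + I*sqrt(34)) = 1389774 - 1387*I*sqrt(34)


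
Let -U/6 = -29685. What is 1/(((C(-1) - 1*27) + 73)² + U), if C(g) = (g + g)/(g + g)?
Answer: 1/180319 ≈ 5.5457e-6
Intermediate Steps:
C(g) = 1 (C(g) = (2*g)/((2*g)) = (2*g)*(1/(2*g)) = 1)
U = 178110 (U = -6*(-29685) = 178110)
1/(((C(-1) - 1*27) + 73)² + U) = 1/(((1 - 1*27) + 73)² + 178110) = 1/(((1 - 27) + 73)² + 178110) = 1/((-26 + 73)² + 178110) = 1/(47² + 178110) = 1/(2209 + 178110) = 1/180319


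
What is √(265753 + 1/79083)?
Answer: 10*√1846723765215/26361 ≈ 515.51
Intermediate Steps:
√(265753 + 1/79083) = √(21016544500/79083) = 10*√1846723765215/26361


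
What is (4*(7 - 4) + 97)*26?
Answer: 2834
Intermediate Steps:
(4*(7 - 4) + 97)*26 = (4*3 + 97)*26 = (12 + 97)*26 = 109*26 = 2834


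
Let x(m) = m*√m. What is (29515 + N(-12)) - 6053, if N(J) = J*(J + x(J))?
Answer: 23606 + 288*I*√3 ≈ 23606.0 + 498.83*I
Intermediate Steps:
x(m) = m^(3/2)
N(J) = J*(J + J^(3/2))
(29515 + N(-12)) - 6053 = (29515 - 12*(-12 + (-12)^(3/2))) - 6053 = (29515 - 12*(-12 - 24*I*√3)) - 6053 = (29515 + (144 + 288*I*√3)) - 6053 = (29659 + 288*I*√3) - 6053 = 23606 + 288*I*√3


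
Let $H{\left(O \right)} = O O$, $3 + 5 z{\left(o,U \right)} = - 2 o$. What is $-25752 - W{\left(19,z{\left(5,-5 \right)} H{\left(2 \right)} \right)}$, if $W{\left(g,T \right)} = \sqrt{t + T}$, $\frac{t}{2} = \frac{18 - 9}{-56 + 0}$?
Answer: $-25752 - \frac{i \sqrt{52535}}{70} \approx -25752.0 - 3.2744 i$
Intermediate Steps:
$z{\left(o,U \right)} = - \frac{3}{5} - \frac{2 o}{5}$ ($z{\left(o,U \right)} = - \frac{3}{5} + \frac{\left(-2\right) o}{5} = - \frac{3}{5} - \frac{2 o}{5}$)
$H{\left(O \right)} = O^{2}$
$t = - \frac{9}{28}$ ($t = 2 \frac{18 - 9}{-56 + 0} = 2 \frac{9}{-56} = 2 \cdot 9 \left(- \frac{1}{56}\right) = 2 \left(- \frac{9}{56}\right) = - \frac{9}{28} \approx -0.32143$)
$W{\left(g,T \right)} = \sqrt{- \frac{9}{28} + T}$
$-25752 - W{\left(19,z{\left(5,-5 \right)} H{\left(2 \right)} \right)} = -25752 - \frac{\sqrt{-63 + 196 \left(- \frac{3}{5} - 2\right) 2^{2}}}{14} = -25752 - \frac{\sqrt{-63 + 196 \left(- \frac{3}{5} - 2\right) 4}}{14} = -25752 - \frac{\sqrt{-63 + 196 \left(\left(- \frac{13}{5}\right) 4\right)}}{14} = -25752 - \frac{\sqrt{-63 + 196 \left(- \frac{52}{5}\right)}}{14} = -25752 - \frac{\sqrt{-63 - \frac{10192}{5}}}{14} = -25752 - \frac{\sqrt{- \frac{10507}{5}}}{14} = -25752 - \frac{\frac{1}{5} i \sqrt{52535}}{14} = -25752 - \frac{i \sqrt{52535}}{70}$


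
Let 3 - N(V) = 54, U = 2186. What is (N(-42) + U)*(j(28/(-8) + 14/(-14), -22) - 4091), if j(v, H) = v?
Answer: -17487785/2 ≈ -8.7439e+6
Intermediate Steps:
N(V) = -51 (N(V) = 3 - 1*54 = 3 - 54 = -51)
(N(-42) + U)*(j(28/(-8) + 14/(-14), -22) - 4091) = (-51 + 2186)*((28/(-8) + 14/(-14)) - 4091) = 2135*((28*(-1/8) + 14*(-1/14)) - 4091) = 2135*((-7/2 - 1) - 4091) = 2135*(-9/2 - 4091) = 2135*(-8191/2) = -17487785/2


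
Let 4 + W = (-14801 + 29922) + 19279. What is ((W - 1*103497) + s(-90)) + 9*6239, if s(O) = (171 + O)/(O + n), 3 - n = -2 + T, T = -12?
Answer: -945431/73 ≈ -12951.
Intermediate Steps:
n = 17 (n = 3 - (-2 - 12) = 3 - 1*(-14) = 3 + 14 = 17)
W = 34396 (W = -4 + ((-14801 + 29922) + 19279) = -4 + (15121 + 19279) = -4 + 34400 = 34396)
s(O) = (171 + O)/(17 + O) (s(O) = (171 + O)/(O + 17) = (171 + O)/(17 + O))
((W - 1*103497) + s(-90)) + 9*6239 = ((34396 - 1*103497) + (171 - 90)/(17 - 90)) + 9*6239 = ((34396 - 103497) + 81/(-73)) + 56151 = (-69101 - 1/73*81) + 56151 = (-69101 - 81/73) + 56151 = -5044454/73 + 56151 = -945431/73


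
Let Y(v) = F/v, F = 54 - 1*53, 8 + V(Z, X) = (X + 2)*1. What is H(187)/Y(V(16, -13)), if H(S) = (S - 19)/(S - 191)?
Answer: 798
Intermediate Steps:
V(Z, X) = -6 + X (V(Z, X) = -8 + (X + 2)*1 = -8 + (2 + X)*1 = -8 + (2 + X) = -6 + X)
F = 1 (F = 54 - 53 = 1)
H(S) = (-19 + S)/(-191 + S)
Y(v) = 1/v
H(187)/Y(V(16, -13)) = ((-19 + 187)/(-191 + 187))/(1/(-6 - 13)) = (168/(-4))/(1/(-19)) = (-¼*168)/(-1/19) = -42*(-19) = 798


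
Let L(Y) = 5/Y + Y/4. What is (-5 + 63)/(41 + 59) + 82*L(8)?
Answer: 21583/100 ≈ 215.83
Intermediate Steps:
L(Y) = 5/Y + Y/4 (L(Y) = 5/Y + Y*(1/4) = 5/Y + Y/4)
(-5 + 63)/(41 + 59) + 82*L(8) = (-5 + 63)/(41 + 59) + 82*(5/8 + (1/4)*8) = 58/100 + 82*(5*(1/8) + 2) = 58*(1/100) + 82*(5/8 + 2) = 29/50 + 82*(21/8) = 29/50 + 861/4 = 21583/100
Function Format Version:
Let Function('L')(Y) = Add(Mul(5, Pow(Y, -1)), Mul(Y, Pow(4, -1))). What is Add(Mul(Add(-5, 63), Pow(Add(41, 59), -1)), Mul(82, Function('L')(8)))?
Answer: Rational(21583, 100) ≈ 215.83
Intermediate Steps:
Function('L')(Y) = Add(Mul(5, Pow(Y, -1)), Mul(Rational(1, 4), Y)) (Function('L')(Y) = Add(Mul(5, Pow(Y, -1)), Mul(Y, Rational(1, 4))) = Add(Mul(5, Pow(Y, -1)), Mul(Rational(1, 4), Y)))
Add(Mul(Add(-5, 63), Pow(Add(41, 59), -1)), Mul(82, Function('L')(8))) = Add(Mul(Add(-5, 63), Pow(Add(41, 59), -1)), Mul(82, Add(Mul(5, Pow(8, -1)), Mul(Rational(1, 4), 8)))) = Add(Mul(58, Pow(100, -1)), Mul(82, Add(Mul(5, Rational(1, 8)), 2))) = Add(Mul(58, Rational(1, 100)), Mul(82, Add(Rational(5, 8), 2))) = Add(Rational(29, 50), Mul(82, Rational(21, 8))) = Add(Rational(29, 50), Rational(861, 4)) = Rational(21583, 100)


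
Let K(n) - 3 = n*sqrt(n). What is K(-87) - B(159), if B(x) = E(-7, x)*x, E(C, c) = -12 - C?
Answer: 798 - 87*I*sqrt(87) ≈ 798.0 - 811.48*I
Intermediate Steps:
K(n) = 3 + n**(3/2) (K(n) = 3 + n*sqrt(n) = 3 + n**(3/2))
B(x) = -5*x (B(x) = (-12 - 1*(-7))*x = (-12 + 7)*x = -5*x)
K(-87) - B(159) = (3 + (-87)**(3/2)) - (-5)*159 = (3 - 87*I*sqrt(87)) - 1*(-795) = (3 - 87*I*sqrt(87)) + 795 = 798 - 87*I*sqrt(87)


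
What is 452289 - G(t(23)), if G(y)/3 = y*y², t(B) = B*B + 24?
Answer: -506884842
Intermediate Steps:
t(B) = 24 + B² (t(B) = B² + 24 = 24 + B²)
G(y) = 3*y³ (G(y) = 3*(y*y²) = 3*y³)
452289 - G(t(23)) = 452289 - 3*(24 + 23²)³ = 452289 - 3*(24 + 529)³ = 452289 - 3*553³ = 452289 - 3*169112377 = 452289 - 1*507337131 = 452289 - 507337131 = -506884842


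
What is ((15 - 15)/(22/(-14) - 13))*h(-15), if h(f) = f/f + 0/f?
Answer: 0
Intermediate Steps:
h(f) = 1 (h(f) = 1 + 0 = 1)
((15 - 15)/(22/(-14) - 13))*h(-15) = ((15 - 15)/(22/(-14) - 13))*1 = (0/(22*(-1/14) - 13))*1 = (0/(-11/7 - 13))*1 = (0/(-102/7))*1 = (0*(-7/102))*1 = 0*1 = 0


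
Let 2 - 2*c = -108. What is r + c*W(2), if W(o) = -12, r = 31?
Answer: -629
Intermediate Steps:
c = 55 (c = 1 - 1/2*(-108) = 1 + 54 = 55)
r + c*W(2) = 31 + 55*(-12) = 31 - 660 = -629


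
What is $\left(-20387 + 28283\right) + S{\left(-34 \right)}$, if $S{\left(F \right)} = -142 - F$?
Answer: $7788$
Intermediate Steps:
$\left(-20387 + 28283\right) + S{\left(-34 \right)} = \left(-20387 + 28283\right) - 108 = 7896 + \left(-142 + 34\right) = 7896 - 108 = 7788$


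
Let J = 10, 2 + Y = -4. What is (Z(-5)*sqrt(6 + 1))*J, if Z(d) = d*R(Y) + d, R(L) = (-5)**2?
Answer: -1300*sqrt(7) ≈ -3439.5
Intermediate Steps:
Y = -6 (Y = -2 - 4 = -6)
R(L) = 25
Z(d) = 26*d (Z(d) = d*25 + d = 25*d + d = 26*d)
(Z(-5)*sqrt(6 + 1))*J = ((26*(-5))*sqrt(6 + 1))*10 = -130*sqrt(7)*10 = -1300*sqrt(7)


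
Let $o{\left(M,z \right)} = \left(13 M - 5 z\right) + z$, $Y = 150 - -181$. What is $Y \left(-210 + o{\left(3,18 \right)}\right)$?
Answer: $-80433$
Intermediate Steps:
$Y = 331$ ($Y = 150 + 181 = 331$)
$o{\left(M,z \right)} = - 4 z + 13 M$ ($o{\left(M,z \right)} = \left(- 5 z + 13 M\right) + z = - 4 z + 13 M$)
$Y \left(-210 + o{\left(3,18 \right)}\right) = 331 \left(-210 + \left(\left(-4\right) 18 + 13 \cdot 3\right)\right) = 331 \left(-210 + \left(-72 + 39\right)\right) = 331 \left(-210 - 33\right) = 331 \left(-243\right) = -80433$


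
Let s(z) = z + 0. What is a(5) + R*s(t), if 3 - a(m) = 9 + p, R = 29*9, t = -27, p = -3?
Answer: -7050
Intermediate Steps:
R = 261
s(z) = z
a(m) = -3 (a(m) = 3 - (9 - 3) = 3 - 1*6 = 3 - 6 = -3)
a(5) + R*s(t) = -3 + 261*(-27) = -3 - 7047 = -7050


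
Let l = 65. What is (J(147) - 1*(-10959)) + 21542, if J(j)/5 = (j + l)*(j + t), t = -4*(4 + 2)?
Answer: 162881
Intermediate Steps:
t = -24 (t = -4*6 = -24)
J(j) = 5*(-24 + j)*(65 + j) (J(j) = 5*((j + 65)*(j - 24)) = 5*((65 + j)*(-24 + j)) = 5*((-24 + j)*(65 + j)) = 5*(-24 + j)*(65 + j))
(J(147) - 1*(-10959)) + 21542 = ((-7800 + 5*147**2 + 205*147) - 1*(-10959)) + 21542 = ((-7800 + 5*21609 + 30135) + 10959) + 21542 = ((-7800 + 108045 + 30135) + 10959) + 21542 = (130380 + 10959) + 21542 = 141339 + 21542 = 162881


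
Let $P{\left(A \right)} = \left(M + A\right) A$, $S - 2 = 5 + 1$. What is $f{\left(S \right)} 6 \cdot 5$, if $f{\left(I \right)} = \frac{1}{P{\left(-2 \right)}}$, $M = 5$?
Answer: $-5$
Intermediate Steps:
$S = 8$ ($S = 2 + \left(5 + 1\right) = 2 + 6 = 8$)
$P{\left(A \right)} = A \left(5 + A\right)$ ($P{\left(A \right)} = \left(5 + A\right) A = A \left(5 + A\right)$)
$f{\left(I \right)} = - \frac{1}{6}$ ($f{\left(I \right)} = \frac{1}{\left(-2\right) \left(5 - 2\right)} = \frac{1}{\left(-2\right) 3} = \frac{1}{-6} = - \frac{1}{6}$)
$f{\left(S \right)} 6 \cdot 5 = \left(- \frac{1}{6}\right) 6 \cdot 5 = \left(-1\right) 5 = -5$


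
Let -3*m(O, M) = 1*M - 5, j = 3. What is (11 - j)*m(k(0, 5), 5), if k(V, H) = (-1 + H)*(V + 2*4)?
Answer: 0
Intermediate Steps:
k(V, H) = (-1 + H)*(8 + V) (k(V, H) = (-1 + H)*(V + 8) = (-1 + H)*(8 + V))
m(O, M) = 5/3 - M/3 (m(O, M) = -(1*M - 5)/3 = -(M - 5)/3 = -(-5 + M)/3 = 5/3 - M/3)
(11 - j)*m(k(0, 5), 5) = (11 - 1*3)*(5/3 - ⅓*5) = (11 - 3)*(5/3 - 5/3) = 8*0 = 0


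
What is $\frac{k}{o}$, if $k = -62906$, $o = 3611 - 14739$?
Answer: $\frac{31453}{5564} \approx 5.6529$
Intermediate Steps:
$o = -11128$
$\frac{k}{o} = - \frac{62906}{-11128} = \left(-62906\right) \left(- \frac{1}{11128}\right) = \frac{31453}{5564}$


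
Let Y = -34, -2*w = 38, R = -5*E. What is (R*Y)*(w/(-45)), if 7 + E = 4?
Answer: -646/3 ≈ -215.33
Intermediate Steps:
E = -3 (E = -7 + 4 = -3)
R = 15 (R = -5*(-3) = 15)
w = -19 (w = -½*38 = -19)
(R*Y)*(w/(-45)) = (15*(-34))*(-19/(-45)) = -(-9690)*(-1)/45 = -510*19/45 = -646/3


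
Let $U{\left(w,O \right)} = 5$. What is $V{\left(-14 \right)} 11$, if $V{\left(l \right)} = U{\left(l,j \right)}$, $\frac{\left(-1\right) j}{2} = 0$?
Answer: $55$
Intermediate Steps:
$j = 0$ ($j = \left(-2\right) 0 = 0$)
$V{\left(l \right)} = 5$
$V{\left(-14 \right)} 11 = 5 \cdot 11 = 55$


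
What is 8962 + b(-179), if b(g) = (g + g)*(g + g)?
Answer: 137126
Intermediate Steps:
b(g) = 4*g² (b(g) = (2*g)*(2*g) = 4*g²)
8962 + b(-179) = 8962 + 4*(-179)² = 8962 + 4*32041 = 8962 + 128164 = 137126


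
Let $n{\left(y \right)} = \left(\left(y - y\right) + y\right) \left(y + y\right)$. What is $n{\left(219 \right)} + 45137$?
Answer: $141059$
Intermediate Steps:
$n{\left(y \right)} = 2 y^{2}$ ($n{\left(y \right)} = \left(0 + y\right) 2 y = y 2 y = 2 y^{2}$)
$n{\left(219 \right)} + 45137 = 2 \cdot 219^{2} + 45137 = 2 \cdot 47961 + 45137 = 95922 + 45137 = 141059$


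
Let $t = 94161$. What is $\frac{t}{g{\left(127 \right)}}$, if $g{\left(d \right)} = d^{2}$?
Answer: $\frac{94161}{16129} \approx 5.838$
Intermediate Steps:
$\frac{t}{g{\left(127 \right)}} = \frac{94161}{127^{2}} = \frac{94161}{16129}$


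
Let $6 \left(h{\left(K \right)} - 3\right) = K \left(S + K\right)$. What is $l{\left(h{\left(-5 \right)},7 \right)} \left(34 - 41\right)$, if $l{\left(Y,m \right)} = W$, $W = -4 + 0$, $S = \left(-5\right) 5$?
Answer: $28$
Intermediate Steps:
$S = -25$
$W = -4$
$h{\left(K \right)} = 3 + \frac{K \left(-25 + K\right)}{6}$
$l{\left(Y,m \right)} = -4$
$l{\left(h{\left(-5 \right)},7 \right)} \left(34 - 41\right) = - 4 \left(34 - 41\right) = \left(-4\right) \left(-7\right) = 28$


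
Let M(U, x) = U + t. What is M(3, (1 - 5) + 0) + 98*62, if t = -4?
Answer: 6075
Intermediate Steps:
M(U, x) = -4 + U (M(U, x) = U - 4 = -4 + U)
M(3, (1 - 5) + 0) + 98*62 = (-4 + 3) + 98*62 = -1 + 6076 = 6075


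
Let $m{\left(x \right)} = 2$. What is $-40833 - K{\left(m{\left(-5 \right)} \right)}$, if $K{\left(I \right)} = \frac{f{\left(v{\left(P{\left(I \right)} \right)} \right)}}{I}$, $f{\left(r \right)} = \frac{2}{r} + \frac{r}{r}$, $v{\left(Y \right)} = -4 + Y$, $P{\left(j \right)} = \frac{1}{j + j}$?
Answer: $- \frac{1224997}{30} \approx -40833.0$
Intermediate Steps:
$P{\left(j \right)} = \frac{1}{2 j}$
$f{\left(r \right)} = 1 + \frac{2}{r}$ ($f{\left(r \right)} = \frac{2}{r} + 1 = 1 + \frac{2}{r}$)
$K{\left(I \right)} = \frac{-2 + \frac{1}{2 I}}{I \left(-4 + \frac{1}{2 I}\right)}$ ($K{\left(I \right)} = \frac{\frac{1}{-4 + \frac{1}{2 I}} \left(2 - \left(4 - \frac{1}{2 I}\right)\right)}{I} = \frac{\frac{1}{-4 + \frac{1}{2 I}} \left(-2 + \frac{1}{2 I}\right)}{I} = \frac{-2 + \frac{1}{2 I}}{I \left(-4 + \frac{1}{2 I}\right)}$)
$-40833 - K{\left(m{\left(-5 \right)} \right)} = -40833 - \frac{-1 + 4 \cdot 2}{2 \left(-1 + 8 \cdot 2\right)} = -40833 - \frac{-1 + 8}{2 \left(-1 + 16\right)} = -40833 - \frac{1}{2} \cdot \frac{1}{15} \cdot 7 = -40833 - \frac{7}{30} = - \frac{1224997}{30}$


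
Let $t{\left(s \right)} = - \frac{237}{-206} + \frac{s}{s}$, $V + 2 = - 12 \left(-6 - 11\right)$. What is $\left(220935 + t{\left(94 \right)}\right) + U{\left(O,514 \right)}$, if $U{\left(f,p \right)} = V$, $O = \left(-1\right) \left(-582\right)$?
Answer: $\frac{45554665}{206} \approx 2.2114 \cdot 10^{5}$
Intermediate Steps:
$O = 582$
$V = 202$ ($V = -2 - 12 \left(-6 - 11\right) = -2 - -204 = -2 + 204 = 202$)
$t{\left(s \right)} = \frac{443}{206}$ ($t{\left(s \right)} = \left(-237\right) \left(- \frac{1}{206}\right) + 1 = \frac{237}{206} + 1 = \frac{443}{206}$)
$U{\left(f,p \right)} = 202$
$\left(220935 + t{\left(94 \right)}\right) + U{\left(O,514 \right)} = \left(220935 + \frac{443}{206}\right) + 202 = \frac{45513053}{206} + 202 = \frac{45554665}{206}$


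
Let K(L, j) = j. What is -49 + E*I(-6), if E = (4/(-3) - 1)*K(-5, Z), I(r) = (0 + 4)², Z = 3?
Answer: -161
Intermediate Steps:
I(r) = 16 (I(r) = 4² = 16)
E = -7 (E = (4/(-3) - 1)*3 = (4*(-⅓) - 1)*3 = (-4/3 - 1)*3 = -7/3*3 = -7)
-49 + E*I(-6) = -49 - 7*16 = -49 - 112 = -161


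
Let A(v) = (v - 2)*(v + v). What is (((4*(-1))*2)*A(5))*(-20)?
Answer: 4800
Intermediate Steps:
A(v) = 2*v*(-2 + v) (A(v) = (-2 + v)*(2*v) = 2*v*(-2 + v))
(((4*(-1))*2)*A(5))*(-20) = (((4*(-1))*2)*(2*5*(-2 + 5)))*(-20) = ((-4*2)*(2*5*3))*(-20) = -8*30*(-20) = -240*(-20) = 4800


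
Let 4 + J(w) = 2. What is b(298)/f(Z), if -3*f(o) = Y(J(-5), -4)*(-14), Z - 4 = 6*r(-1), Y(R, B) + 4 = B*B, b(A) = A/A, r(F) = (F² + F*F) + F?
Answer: 1/56 ≈ 0.017857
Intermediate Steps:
J(w) = -2 (J(w) = -4 + 2 = -2)
r(F) = F + 2*F² (r(F) = (F² + F²) + F = 2*F² + F = F + 2*F²)
b(A) = 1
Y(R, B) = -4 + B² (Y(R, B) = -4 + B*B = -4 + B²)
Z = 10 (Z = 4 + 6*(-(1 + 2*(-1))) = 4 + 6*(-(1 - 2)) = 4 + 6*(-1*(-1)) = 4 + 6*1 = 4 + 6 = 10)
f(o) = 56 (f(o) = -(-4 + (-4)²)*(-14)/3 = -(-4 + 16)*(-14)/3 = -4*(-14) = -⅓*(-168) = 56)
b(298)/f(Z) = 1/56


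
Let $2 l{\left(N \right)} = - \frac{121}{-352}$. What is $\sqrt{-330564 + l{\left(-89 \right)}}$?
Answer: $\frac{i \sqrt{21156085}}{8} \approx 574.95 i$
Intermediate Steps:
$l{\left(N \right)} = \frac{11}{64}$ ($l{\left(N \right)} = \frac{\left(-121\right) \frac{1}{-352}}{2} = \frac{\left(-121\right) \left(- \frac{1}{352}\right)}{2} = \frac{1}{2} \cdot \frac{11}{32} = \frac{11}{64}$)
$\sqrt{-330564 + l{\left(-89 \right)}} = \sqrt{-330564 + \frac{11}{64}} = \sqrt{- \frac{21156085}{64}} = \frac{i \sqrt{21156085}}{8}$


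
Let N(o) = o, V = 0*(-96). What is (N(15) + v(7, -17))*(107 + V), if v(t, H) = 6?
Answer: 2247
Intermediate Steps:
V = 0
(N(15) + v(7, -17))*(107 + V) = (15 + 6)*(107 + 0) = 21*107 = 2247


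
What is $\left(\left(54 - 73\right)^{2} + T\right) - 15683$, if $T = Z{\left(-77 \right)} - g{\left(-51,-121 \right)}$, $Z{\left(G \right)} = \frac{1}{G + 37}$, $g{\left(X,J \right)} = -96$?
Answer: $- \frac{609041}{40} \approx -15226.0$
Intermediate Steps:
$Z{\left(G \right)} = \frac{1}{37 + G}$
$T = \frac{3839}{40}$ ($T = \frac{1}{37 - 77} - -96 = \frac{1}{-40} + 96 = - \frac{1}{40} + 96 = \frac{3839}{40} \approx 95.975$)
$\left(\left(54 - 73\right)^{2} + T\right) - 15683 = \left(\left(54 - 73\right)^{2} + \frac{3839}{40}\right) - 15683 = \left(\left(-19\right)^{2} + \frac{3839}{40}\right) - 15683 = \left(361 + \frac{3839}{40}\right) - 15683 = \frac{18279}{40} - 15683 = - \frac{609041}{40}$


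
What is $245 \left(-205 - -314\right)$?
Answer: $26705$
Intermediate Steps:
$245 \left(-205 - -314\right) = 245 \left(-205 + 314\right) = 245 \cdot 109 = 26705$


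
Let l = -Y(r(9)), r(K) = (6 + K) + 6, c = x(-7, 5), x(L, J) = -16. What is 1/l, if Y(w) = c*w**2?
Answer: 1/7056 ≈ 0.00014172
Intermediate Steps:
c = -16
r(K) = 12 + K
Y(w) = -16*w**2
l = 7056 (l = -(-16)*(12 + 9)**2 = -(-16)*21**2 = -(-16)*441 = -1*(-7056) = 7056)
1/l = 1/7056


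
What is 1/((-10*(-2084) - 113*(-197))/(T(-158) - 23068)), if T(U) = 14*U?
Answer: -25280/43101 ≈ -0.58653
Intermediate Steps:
1/((-10*(-2084) - 113*(-197))/(T(-158) - 23068)) = 1/((-10*(-2084) - 113*(-197))/(14*(-158) - 23068)) = 1/((20840 + 22261)/(-2212 - 23068)) = 1/(43101/(-25280)) = 1/(43101*(-1/25280)) = 1/(-43101/25280) = -25280/43101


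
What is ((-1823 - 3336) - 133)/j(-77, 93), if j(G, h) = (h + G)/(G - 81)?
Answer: 104517/2 ≈ 52259.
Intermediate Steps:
j(G, h) = (G + h)/(-81 + G)
((-1823 - 3336) - 133)/j(-77, 93) = ((-1823 - 3336) - 133)/(((-77 + 93)/(-81 - 77))) = (-5159 - 133)/((16/(-158))) = -5292/((-1/158*16)) = -5292/(-8/79) = -5292*(-79/8) = 104517/2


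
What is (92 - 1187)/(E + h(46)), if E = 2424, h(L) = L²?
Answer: -219/908 ≈ -0.24119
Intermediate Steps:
(92 - 1187)/(E + h(46)) = (92 - 1187)/(2424 + 46²) = -1095/(2424 + 2116) = -1095/4540 = -1095*1/4540 = -219/908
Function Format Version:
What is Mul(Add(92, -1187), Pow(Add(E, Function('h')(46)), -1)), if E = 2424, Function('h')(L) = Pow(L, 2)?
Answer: Rational(-219, 908) ≈ -0.24119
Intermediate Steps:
Mul(Add(92, -1187), Pow(Add(E, Function('h')(46)), -1)) = Mul(Add(92, -1187), Pow(Add(2424, Pow(46, 2)), -1)) = Mul(-1095, Pow(Add(2424, 2116), -1)) = Mul(-1095, Pow(4540, -1)) = Mul(-1095, Rational(1, 4540)) = Rational(-219, 908)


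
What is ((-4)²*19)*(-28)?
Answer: -8512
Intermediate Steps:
((-4)²*19)*(-28) = (16*19)*(-28) = 304*(-28) = -8512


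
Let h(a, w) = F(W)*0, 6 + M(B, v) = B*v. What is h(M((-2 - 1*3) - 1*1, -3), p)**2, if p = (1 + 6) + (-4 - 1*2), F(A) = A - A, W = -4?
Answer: 0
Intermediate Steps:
F(A) = 0
M(B, v) = -6 + B*v
p = 1 (p = 7 + (-4 - 2) = 7 - 6 = 1)
h(a, w) = 0 (h(a, w) = 0*0 = 0)
h(M((-2 - 1*3) - 1*1, -3), p)**2 = 0**2 = 0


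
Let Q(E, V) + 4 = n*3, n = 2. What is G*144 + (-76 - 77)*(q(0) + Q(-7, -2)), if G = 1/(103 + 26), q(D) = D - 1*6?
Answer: 26364/43 ≈ 613.12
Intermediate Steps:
Q(E, V) = 2 (Q(E, V) = -4 + 2*3 = -4 + 6 = 2)
q(D) = -6 + D (q(D) = D - 6 = -6 + D)
G = 1/129 ≈ 0.0077519
G*144 + (-76 - 77)*(q(0) + Q(-7, -2)) = (1/129)*144 + (-76 - 77)*((-6 + 0) + 2) = 48/43 - 153*(-6 + 2) = 48/43 - 153*(-4) = 48/43 + 612 = 26364/43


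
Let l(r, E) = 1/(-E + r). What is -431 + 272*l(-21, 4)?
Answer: -11047/25 ≈ -441.88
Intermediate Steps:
l(r, E) = 1/(r - E)
-431 + 272*l(-21, 4) = -431 + 272/(-21 - 1*4) = -431 + 272/(-21 - 4) = -431 + 272/(-25) = -431 + 272*(-1/25) = -431 - 272/25 = -11047/25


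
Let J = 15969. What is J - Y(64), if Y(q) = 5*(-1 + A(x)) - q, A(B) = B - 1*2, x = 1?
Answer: 16043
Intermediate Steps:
A(B) = -2 + B (A(B) = B - 2 = -2 + B)
Y(q) = -10 - q (Y(q) = 5*(-1 + (-2 + 1)) - q = 5*(-1 - 1) - q = 5*(-2) - q = -10 - q)
J - Y(64) = 15969 - (-10 - 1*64) = 15969 - (-10 - 64) = 15969 - 1*(-74) = 15969 + 74 = 16043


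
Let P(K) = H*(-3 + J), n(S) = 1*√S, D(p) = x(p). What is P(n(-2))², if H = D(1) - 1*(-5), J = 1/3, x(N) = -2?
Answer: 64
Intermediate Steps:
D(p) = -2
n(S) = √S
J = ⅓ ≈ 0.33333
H = 3 (H = -2 - 1*(-5) = -2 + 5 = 3)
P(K) = -8 (P(K) = 3*(-3 + ⅓) = 3*(-8/3) = -8)
P(n(-2))² = (-8)² = 64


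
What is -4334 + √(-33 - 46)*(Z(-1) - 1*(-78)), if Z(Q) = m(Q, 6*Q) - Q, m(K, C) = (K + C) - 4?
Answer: -4334 + 68*I*√79 ≈ -4334.0 + 604.4*I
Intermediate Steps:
m(K, C) = -4 + C + K (m(K, C) = (C + K) - 4 = -4 + C + K)
Z(Q) = -4 + 6*Q (Z(Q) = (-4 + 6*Q + Q) - Q = (-4 + 7*Q) - Q = -4 + 6*Q)
-4334 + √(-33 - 46)*(Z(-1) - 1*(-78)) = -4334 + √(-33 - 46)*((-4 + 6*(-1)) - 1*(-78)) = -4334 + √(-79)*((-4 - 6) + 78) = -4334 + (I*√79)*(-10 + 78) = -4334 + (I*√79)*68 = -4334 + 68*I*√79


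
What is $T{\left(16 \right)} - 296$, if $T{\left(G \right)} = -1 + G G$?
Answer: $-41$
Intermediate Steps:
$T{\left(G \right)} = -1 + G^{2}$
$T{\left(16 \right)} - 296 = \left(-1 + 16^{2}\right) - 296 = \left(-1 + 256\right) - 296 = 255 - 296 = -41$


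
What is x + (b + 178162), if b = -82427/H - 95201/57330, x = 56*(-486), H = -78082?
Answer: 168924541074547/1119110265 ≈ 1.5095e+5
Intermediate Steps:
x = -27216
b = -676986143/1119110265 (b = -82427/(-78082) - 95201/57330 = -82427*(-1/78082) - 95201*1/57330 = 82427/78082 - 95201/57330 = -676986143/1119110265 ≈ -0.60493)
x + (b + 178162) = -27216 + (-676986143/1119110265 + 178162) = -27216 + 199382246046787/1119110265 = 168924541074547/1119110265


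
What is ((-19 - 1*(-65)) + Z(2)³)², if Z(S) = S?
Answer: 2916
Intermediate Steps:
((-19 - 1*(-65)) + Z(2)³)² = ((-19 - 1*(-65)) + 2³)² = ((-19 + 65) + 8)² = (46 + 8)² = 54² = 2916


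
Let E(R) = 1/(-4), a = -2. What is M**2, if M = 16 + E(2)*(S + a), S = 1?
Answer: 4225/16 ≈ 264.06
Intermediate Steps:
E(R) = -1/4 (E(R) = 1*(-1/4) = -1/4)
M = 65/4 (M = 16 - (1 - 2)/4 = 16 - 1/4*(-1) = 16 + 1/4 = 65/4 ≈ 16.250)
M**2 = (65/4)**2 = 4225/16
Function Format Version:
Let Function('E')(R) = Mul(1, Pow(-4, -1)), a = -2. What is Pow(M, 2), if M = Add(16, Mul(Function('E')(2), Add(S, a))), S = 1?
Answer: Rational(4225, 16) ≈ 264.06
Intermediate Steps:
Function('E')(R) = Rational(-1, 4) (Function('E')(R) = Mul(1, Rational(-1, 4)) = Rational(-1, 4))
M = Rational(65, 4) (M = Add(16, Mul(Rational(-1, 4), Add(1, -2))) = Add(16, Mul(Rational(-1, 4), -1)) = Add(16, Rational(1, 4)) = Rational(65, 4) ≈ 16.250)
Pow(M, 2) = Pow(Rational(65, 4), 2) = Rational(4225, 16)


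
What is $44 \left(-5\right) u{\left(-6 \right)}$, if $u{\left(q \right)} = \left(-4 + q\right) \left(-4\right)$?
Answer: $-8800$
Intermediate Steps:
$u{\left(q \right)} = 16 - 4 q$
$44 \left(-5\right) u{\left(-6 \right)} = 44 \left(-5\right) \left(16 - -24\right) = - 220 \left(16 + 24\right) = \left(-220\right) 40 = -8800$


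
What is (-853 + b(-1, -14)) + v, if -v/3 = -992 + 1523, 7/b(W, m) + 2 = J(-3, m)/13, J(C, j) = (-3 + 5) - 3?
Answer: -66133/27 ≈ -2449.4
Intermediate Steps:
J(C, j) = -1 (J(C, j) = 2 - 3 = -1)
b(W, m) = -91/27 (b(W, m) = 7/(-2 - 1/13) = 7/(-27/13) = 7*(-13/27) = -91/27)
v = -1593 (v = -3*(-992 + 1523) = -3*531 = -1593)
(-853 + b(-1, -14)) + v = (-853 - 91/27) - 1593 = -23122/27 - 1593 = -66133/27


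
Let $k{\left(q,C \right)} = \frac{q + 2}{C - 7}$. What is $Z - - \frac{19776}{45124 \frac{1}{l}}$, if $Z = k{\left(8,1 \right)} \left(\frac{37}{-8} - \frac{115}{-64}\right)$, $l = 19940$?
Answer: $\frac{18938214425}{2165952} \approx 8743.6$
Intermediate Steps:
$k{\left(q,C \right)} = \frac{2 + q}{-7 + C}$
$Z = \frac{905}{192}$ ($Z = \frac{2 + 8}{-7 + 1} \left(\frac{37}{-8} - \frac{115}{-64}\right) = \frac{1}{-6} \cdot 10 \left(37 \left(- \frac{1}{8}\right) - - \frac{115}{64}\right) = \left(- \frac{1}{6}\right) 10 \left(- \frac{37}{8} + \frac{115}{64}\right) = \left(- \frac{5}{3}\right) \left(- \frac{181}{64}\right) = \frac{905}{192} \approx 4.7135$)
$Z - - \frac{19776}{45124 \frac{1}{l}} = \frac{905}{192} - - \frac{19776}{45124 \cdot \frac{1}{19940}} = \frac{905}{192} - - \frac{19776}{\frac{11281}{4985}} = \frac{905}{192} - \left(-19776\right) \frac{4985}{11281} = \frac{905}{192} - - \frac{98583360}{11281} = \frac{905}{192} + \frac{98583360}{11281} = \frac{18938214425}{2165952}$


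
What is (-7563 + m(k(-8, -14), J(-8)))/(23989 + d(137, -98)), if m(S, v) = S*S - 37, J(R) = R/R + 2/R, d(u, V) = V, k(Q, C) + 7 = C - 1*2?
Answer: -7071/23891 ≈ -0.29597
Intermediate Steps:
k(Q, C) = -9 + C (k(Q, C) = -7 + (C - 1*2) = -7 + (C - 2) = -7 + (-2 + C) = -9 + C)
J(R) = 1 + 2/R
m(S, v) = -37 + S² (m(S, v) = S² - 37 = -37 + S²)
(-7563 + m(k(-8, -14), J(-8)))/(23989 + d(137, -98)) = (-7563 + (-37 + (-9 - 14)²))/(23989 - 98) = (-7563 + (-37 + (-23)²))/23891 = (-7563 + (-37 + 529))*(1/23891) = (-7563 + 492)*(1/23891) = -7071*1/23891 = -7071/23891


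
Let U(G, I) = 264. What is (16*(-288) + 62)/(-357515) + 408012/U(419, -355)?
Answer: 1105087957/715030 ≈ 1545.5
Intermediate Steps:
(16*(-288) + 62)/(-357515) + 408012/U(419, -355) = (16*(-288) + 62)/(-357515) + 408012/264 = (-4608 + 62)*(-1/357515) + 408012*(1/264) = -4546*(-1/357515) + 3091/2 = 4546/357515 + 3091/2 = 1105087957/715030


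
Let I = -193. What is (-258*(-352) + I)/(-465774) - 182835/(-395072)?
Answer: 24678589717/92007132864 ≈ 0.26822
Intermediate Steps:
(-258*(-352) + I)/(-465774) - 182835/(-395072) = (-258*(-352) - 193)/(-465774) - 182835/(-395072) = (90816 - 193)*(-1/465774) - 182835*(-1/395072) = 90623*(-1/465774) + 182835/395072 = -90623/465774 + 182835/395072 = 24678589717/92007132864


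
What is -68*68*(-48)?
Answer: 221952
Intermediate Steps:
-68*68*(-48) = -4624*(-48) = 221952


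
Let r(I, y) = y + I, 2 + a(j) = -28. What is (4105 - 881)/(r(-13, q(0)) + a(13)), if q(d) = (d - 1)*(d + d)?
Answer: -3224/43 ≈ -74.977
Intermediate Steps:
q(d) = 2*d*(-1 + d) (q(d) = (-1 + d)*(2*d) = 2*d*(-1 + d))
a(j) = -30 (a(j) = -2 - 28 = -30)
r(I, y) = I + y
(4105 - 881)/(r(-13, q(0)) + a(13)) = (4105 - 881)/((-13 + 2*0*(-1 + 0)) - 30) = 3224/((-13 + 2*0*(-1)) - 30) = 3224/((-13 + 0) - 30) = 3224/(-13 - 30) = 3224/(-43) = 3224*(-1/43) = -3224/43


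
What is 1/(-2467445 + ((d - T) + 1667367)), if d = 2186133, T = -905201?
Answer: 1/2291256 ≈ 4.3644e-7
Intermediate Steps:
1/(-2467445 + ((d - T) + 1667367)) = 1/(-2467445 + ((2186133 - 1*(-905201)) + 1667367)) = 1/(-2467445 + ((2186133 + 905201) + 1667367)) = 1/(-2467445 + (3091334 + 1667367)) = 1/(-2467445 + 4758701) = 1/2291256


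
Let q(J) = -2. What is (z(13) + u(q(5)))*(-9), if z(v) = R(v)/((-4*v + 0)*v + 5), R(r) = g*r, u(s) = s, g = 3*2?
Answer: 12780/671 ≈ 19.046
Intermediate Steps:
g = 6
R(r) = 6*r
z(v) = 6*v/(5 - 4*v**2) (z(v) = (6*v)/((-4*v + 0)*v + 5) = (6*v)/((-4*v)*v + 5) = (6*v)/(-4*v**2 + 5) = (6*v)/(5 - 4*v**2) = 6*v/(5 - 4*v**2))
(z(13) + u(q(5)))*(-9) = (-6*13/(-5 + 4*13**2) - 2)*(-9) = (-6*13/(-5 + 4*169) - 2)*(-9) = (-6*13/(-5 + 676) - 2)*(-9) = (-6*13/671 - 2)*(-9) = (-6*13*1/671 - 2)*(-9) = (-78/671 - 2)*(-9) = -1420/671*(-9) = 12780/671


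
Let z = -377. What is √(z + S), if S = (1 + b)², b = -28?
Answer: 4*√22 ≈ 18.762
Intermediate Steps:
S = 729 (S = (1 - 28)² = (-27)² = 729)
√(z + S) = √(-377 + 729) = √352 = 4*√22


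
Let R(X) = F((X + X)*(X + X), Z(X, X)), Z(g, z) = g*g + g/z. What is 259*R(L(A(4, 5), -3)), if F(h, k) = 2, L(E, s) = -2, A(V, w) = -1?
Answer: 518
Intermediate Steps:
Z(g, z) = g² + g/z
R(X) = 2
259*R(L(A(4, 5), -3)) = 259*2 = 518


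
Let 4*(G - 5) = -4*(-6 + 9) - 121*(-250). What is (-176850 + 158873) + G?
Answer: -20825/2 ≈ -10413.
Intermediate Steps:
G = 15129/2 (G = 5 + (-4*(-6 + 9) - 121*(-250))/4 = 5 + (-4*3 + 30250)/4 = 5 + (-12 + 30250)/4 = 5 + (¼)*30238 = 5 + 15119/2 = 15129/2 ≈ 7564.5)
(-176850 + 158873) + G = (-176850 + 158873) + 15129/2 = -17977 + 15129/2 = -20825/2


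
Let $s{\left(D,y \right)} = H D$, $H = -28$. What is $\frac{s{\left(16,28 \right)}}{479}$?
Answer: $- \frac{448}{479} \approx -0.93528$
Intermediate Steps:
$s{\left(D,y \right)} = - 28 D$
$\frac{s{\left(16,28 \right)}}{479} = \frac{\left(-28\right) 16}{479} = \left(-448\right) \frac{1}{479} = - \frac{448}{479}$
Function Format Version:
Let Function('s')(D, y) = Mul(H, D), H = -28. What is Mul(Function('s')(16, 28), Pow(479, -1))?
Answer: Rational(-448, 479) ≈ -0.93528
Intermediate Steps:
Function('s')(D, y) = Mul(-28, D)
Mul(Function('s')(16, 28), Pow(479, -1)) = Mul(Mul(-28, 16), Pow(479, -1)) = Mul(-448, Rational(1, 479)) = Rational(-448, 479)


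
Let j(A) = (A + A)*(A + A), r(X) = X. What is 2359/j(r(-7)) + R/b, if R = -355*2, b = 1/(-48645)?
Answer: 967062937/28 ≈ 3.4538e+7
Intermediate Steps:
b = -1/48645 ≈ -2.0557e-5
R = -710
j(A) = 4*A**2 (j(A) = (2*A)*(2*A) = 4*A**2)
2359/j(r(-7)) + R/b = 2359/((4*(-7)**2)) - 710/(-1/48645) = 2359/((4*49)) - 710*(-48645) = 2359/196 + 34537950 = 2359*(1/196) + 34537950 = 337/28 + 34537950 = 967062937/28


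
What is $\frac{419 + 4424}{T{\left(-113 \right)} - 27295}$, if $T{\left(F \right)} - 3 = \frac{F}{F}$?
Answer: $- \frac{4843}{27291} \approx -0.17746$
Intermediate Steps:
$T{\left(F \right)} = 4$ ($T{\left(F \right)} = 3 + \frac{F}{F} = 3 + 1 = 4$)
$\frac{419 + 4424}{T{\left(-113 \right)} - 27295} = \frac{419 + 4424}{4 - 27295} = \frac{4843}{-27291} = 4843 \left(- \frac{1}{27291}\right) = - \frac{4843}{27291}$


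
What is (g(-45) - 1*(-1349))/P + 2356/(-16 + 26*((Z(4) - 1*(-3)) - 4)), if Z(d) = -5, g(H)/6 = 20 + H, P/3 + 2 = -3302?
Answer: -5889725/426216 ≈ -13.819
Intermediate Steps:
P = -9912 (P = -6 + 3*(-3302) = -6 - 9906 = -9912)
g(H) = 120 + 6*H (g(H) = 6*(20 + H) = 120 + 6*H)
(g(-45) - 1*(-1349))/P + 2356/(-16 + 26*((Z(4) - 1*(-3)) - 4)) = ((120 + 6*(-45)) - 1*(-1349))/(-9912) + 2356/(-16 + 26*((-5 - 1*(-3)) - 4)) = ((120 - 270) + 1349)*(-1/9912) + 2356/(-16 + 26*((-5 + 3) - 4)) = (-150 + 1349)*(-1/9912) + 2356/(-16 + 26*(-2 - 4)) = 1199*(-1/9912) + 2356/(-16 + 26*(-6)) = -1199/9912 + 2356/(-16 - 156) = -1199/9912 + 2356/(-172) = -1199/9912 + 2356*(-1/172) = -1199/9912 - 589/43 = -5889725/426216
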